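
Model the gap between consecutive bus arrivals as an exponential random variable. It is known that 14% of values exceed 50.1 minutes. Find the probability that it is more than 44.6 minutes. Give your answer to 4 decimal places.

0.1737

e^(−λ·50.1) = 0.14 ⇒ λ = −ln(0.14)/50.1 = 0.0392438.
P(X > 44.6) = e^(−0.0392438·44.6) = e^(−1.7503) ≈ 0.1737.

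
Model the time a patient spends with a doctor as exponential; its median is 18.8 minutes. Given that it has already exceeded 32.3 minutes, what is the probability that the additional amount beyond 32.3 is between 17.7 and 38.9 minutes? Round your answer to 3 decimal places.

0.282

For an exponential, median = ln(2)/λ, so λ = ln 2 / 18.8 = 0.0368695 per minute.
Memoryless: the residual past 32.3 is again Exp(λ).
P(17.7 < residual < 38.9) = e^(−λ·17.7) − e^(−λ·38.9) = 0.52070 − 0.23830 ≈ 0.282.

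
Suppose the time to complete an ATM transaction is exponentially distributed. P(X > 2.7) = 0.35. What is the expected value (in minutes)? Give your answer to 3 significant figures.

2.57

e^(−λ·2.7) = 0.35 ⇒ λ = −ln(0.35)/2.7 = 0.388823.
Mean = 1/λ = 2.57186 minutes.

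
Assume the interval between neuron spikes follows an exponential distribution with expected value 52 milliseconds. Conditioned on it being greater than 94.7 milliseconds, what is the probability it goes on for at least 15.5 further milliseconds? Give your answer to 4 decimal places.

0.7422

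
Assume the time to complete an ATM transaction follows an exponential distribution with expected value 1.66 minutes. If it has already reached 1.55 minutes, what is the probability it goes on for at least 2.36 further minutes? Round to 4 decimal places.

0.2413

The rate is λ = 1/1.66 = 0.60241 per minute.
P(X > s+t | X > s) = e^(−λ(s+t))/e^(−λs) = e^(−λt), independent of s = 1.55.
P(X > 2.36) = e^(−1.4217) ≈ 0.2413.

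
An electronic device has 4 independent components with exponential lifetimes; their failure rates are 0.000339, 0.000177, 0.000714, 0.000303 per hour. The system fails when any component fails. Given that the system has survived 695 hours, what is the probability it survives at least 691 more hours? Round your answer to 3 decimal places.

0.347

Time to first failure ~ Exp(Σλ) with Σλ = 0.001533.
By memorylessness, P(T > 695+691 | T > 695) = P(T > 691) = e^(−0.001533·691) ≈ 0.347.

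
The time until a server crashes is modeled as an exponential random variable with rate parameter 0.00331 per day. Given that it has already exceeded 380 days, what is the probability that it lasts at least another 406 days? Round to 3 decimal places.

0.261

The exponential is memoryless, so the remaining time is again Exp(λ): the condition X > 380 is irrelevant.
P(X > 406) = e^(−1.3439) ≈ 0.261.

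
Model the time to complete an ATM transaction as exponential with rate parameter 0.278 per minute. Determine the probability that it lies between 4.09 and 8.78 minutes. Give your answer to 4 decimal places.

0.2337

P(4.09 < X < 8.78) = e^(−λ·4.09) − e^(−λ·8.78) = 0.32077 − 0.08709 ≈ 0.2337.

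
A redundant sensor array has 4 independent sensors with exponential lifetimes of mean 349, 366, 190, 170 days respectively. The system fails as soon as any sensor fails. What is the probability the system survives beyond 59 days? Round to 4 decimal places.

0.3724

The first failure time is exponential with rate Σλ_i = 1/349 + 1/366 + 1/190 + 1/170 = 0.0167431 per day.
P(min > 59) = e^(−0.0167431·59) = e^(−0.98784) ≈ 0.3724.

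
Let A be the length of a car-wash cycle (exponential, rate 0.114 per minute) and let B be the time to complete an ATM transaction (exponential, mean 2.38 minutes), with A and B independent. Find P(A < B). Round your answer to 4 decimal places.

0.2134

λ_1 = 0.114, λ_2 = 1/2.38 = 0.420168.
For independent exponentials, P(A < B) = λ_1/(λ_1+λ_2) = 0.114/0.534168 ≈ 0.2134.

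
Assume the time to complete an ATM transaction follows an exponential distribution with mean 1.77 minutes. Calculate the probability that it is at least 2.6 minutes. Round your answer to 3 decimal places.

0.230

The rate is λ = 1/1.77 = 0.564972 per minute.
P(X > 2.6) = e^(−λ·2.6) = e^(−1.4689) ≈ 0.230.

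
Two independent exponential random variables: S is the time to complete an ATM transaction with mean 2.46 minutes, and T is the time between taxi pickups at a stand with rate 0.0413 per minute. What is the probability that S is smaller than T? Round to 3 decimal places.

λ_1 = 1/2.46 = 0.406504, λ_2 = 0.0413.
For independent exponentials, P(S < T) = λ_1/(λ_1+λ_2) = 0.406504/0.447804 ≈ 0.908.

0.908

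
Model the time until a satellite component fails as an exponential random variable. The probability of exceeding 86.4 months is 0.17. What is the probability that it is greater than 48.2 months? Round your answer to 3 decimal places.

0.372

e^(−λ·86.4) = 0.17 ⇒ λ = −ln(0.17)/86.4 = 0.0205088.
P(X > 48.2) = e^(−0.0205088·48.2) = e^(−0.98852) ≈ 0.372.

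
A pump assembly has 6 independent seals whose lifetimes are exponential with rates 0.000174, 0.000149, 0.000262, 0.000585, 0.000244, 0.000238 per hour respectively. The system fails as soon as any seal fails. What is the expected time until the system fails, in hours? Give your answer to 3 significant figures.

The time to first failure is exponential with rate Σλ = 0.000174 + 0.000149 + 0.000262 + 0.000585 + 0.000244 + 0.000238 = 0.001652.
E[min] = 1/Σλ = 1/0.001652 = 605.327 hours.

605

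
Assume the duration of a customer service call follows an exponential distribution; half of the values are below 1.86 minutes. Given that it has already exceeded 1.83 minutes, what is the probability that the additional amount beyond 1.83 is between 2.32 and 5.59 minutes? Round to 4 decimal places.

0.2967

For an exponential, median = ln(2)/λ, so λ = ln 2 / 1.86 = 0.37266 per minute.
Memoryless: the residual past 1.83 is again Exp(λ).
P(2.32 < residual < 5.59) = e^(−λ·2.32) − e^(−λ·5.59) = 0.42123 − 0.12454 ≈ 0.2967.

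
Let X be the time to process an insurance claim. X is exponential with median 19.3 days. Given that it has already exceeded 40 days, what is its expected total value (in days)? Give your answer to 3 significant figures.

For an exponential, median = ln(2)/λ, so λ = ln 2 / 19.3 = 0.0359144 per day.
By memorylessness, E[X | X > 40] = 40 + 1/λ = 40 + 27.844 = 67.844 days.

67.8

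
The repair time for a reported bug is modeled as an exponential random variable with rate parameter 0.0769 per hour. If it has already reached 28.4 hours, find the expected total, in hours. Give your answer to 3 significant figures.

By memorylessness, E[X | X > 28.4] = 28.4 + 1/λ = 28.4 + 13.0039 = 41.4039 hours.

41.4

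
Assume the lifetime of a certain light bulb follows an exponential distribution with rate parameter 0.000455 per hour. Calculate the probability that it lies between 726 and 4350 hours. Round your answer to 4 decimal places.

0.5805

P(726 < X < 4350) = e^(−λ·726) − e^(−λ·4350) = 0.71869 − 0.13817 ≈ 0.5805.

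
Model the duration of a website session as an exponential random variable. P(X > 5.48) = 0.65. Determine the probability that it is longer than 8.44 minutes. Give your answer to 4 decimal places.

e^(−λ·5.48) = 0.65 ⇒ λ = −ln(0.65)/5.48 = 0.07861.
P(X > 8.44) = e^(−0.07861·8.44) = e^(−0.66347) ≈ 0.5151.

0.5151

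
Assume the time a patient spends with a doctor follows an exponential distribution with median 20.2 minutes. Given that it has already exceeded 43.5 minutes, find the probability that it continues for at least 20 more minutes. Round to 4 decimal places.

0.5034

For an exponential, median = ln(2)/λ, so λ = ln 2 / 20.2 = 0.0343142 per minute.
P(X > s+t | X > s) = e^(−λ(s+t))/e^(−λs) = e^(−λt), independent of s = 43.5.
P(X > 20) = e^(−0.68628) ≈ 0.5034.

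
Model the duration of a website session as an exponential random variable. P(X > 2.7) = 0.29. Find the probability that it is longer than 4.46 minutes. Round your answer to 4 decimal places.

0.1294

e^(−λ·2.7) = 0.29 ⇒ λ = −ln(0.29)/2.7 = 0.458472.
P(X > 4.46) = e^(−0.458472·4.46) = e^(−2.0448) ≈ 0.1294.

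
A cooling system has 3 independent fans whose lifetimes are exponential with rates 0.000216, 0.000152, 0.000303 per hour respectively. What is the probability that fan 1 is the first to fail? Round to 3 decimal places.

0.322

The time to first failure is exponential with rate Σλ = 0.000216 + 0.000152 + 0.000303 = 0.000671.
P(fan 1 first) = λ_1/Σλ = 0.000216/0.000671 ≈ 0.322.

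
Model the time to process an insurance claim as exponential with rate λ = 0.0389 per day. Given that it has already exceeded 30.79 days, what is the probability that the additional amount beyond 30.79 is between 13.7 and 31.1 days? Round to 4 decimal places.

0.2886

Memoryless: the residual past 30.79 is again Exp(λ).
P(13.7 < residual < 31.1) = e^(−λ·13.7) − e^(−λ·31.1) = 0.58688 − 0.29826 ≈ 0.2886.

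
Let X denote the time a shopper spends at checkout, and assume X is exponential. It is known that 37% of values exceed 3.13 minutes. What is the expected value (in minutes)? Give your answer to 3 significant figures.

3.15

e^(−λ·3.13) = 0.37 ⇒ λ = −ln(0.37)/3.13 = 0.317652.
Mean = 1/λ = 3.14809 minutes.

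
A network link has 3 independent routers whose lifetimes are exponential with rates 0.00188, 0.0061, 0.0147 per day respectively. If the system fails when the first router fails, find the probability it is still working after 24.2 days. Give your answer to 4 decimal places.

The time to first failure is exponential with rate Σλ = 0.00188 + 0.0061 + 0.0147 = 0.02268.
P(min > 24.2) = e^(−0.02268·24.2) = e^(−0.54886) ≈ 0.5776.

0.5776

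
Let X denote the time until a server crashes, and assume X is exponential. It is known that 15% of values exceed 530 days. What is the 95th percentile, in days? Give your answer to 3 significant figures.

837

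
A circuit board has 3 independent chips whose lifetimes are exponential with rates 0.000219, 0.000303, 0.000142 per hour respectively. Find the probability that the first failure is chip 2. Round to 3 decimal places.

0.456

The time to first failure is exponential with rate Σλ = 0.000219 + 0.000303 + 0.000142 = 0.000664.
P(chip 2 first) = λ_2/Σλ = 0.000303/0.000664 ≈ 0.456.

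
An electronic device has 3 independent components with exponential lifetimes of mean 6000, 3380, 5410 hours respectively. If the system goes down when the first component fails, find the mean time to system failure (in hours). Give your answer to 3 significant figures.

The first failure time is exponential with rate Σλ_i = 1/6000 + 1/3380 + 1/5410 = 0.000647368 per hour.
E[min] = 1/Σλ = 1/0.000647368 = 1544.72 hours.

1540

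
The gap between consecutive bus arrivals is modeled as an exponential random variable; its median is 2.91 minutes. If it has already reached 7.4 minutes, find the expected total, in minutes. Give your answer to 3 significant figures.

11.6

For an exponential, median = ln(2)/λ, so λ = ln 2 / 2.91 = 0.238195 per minute.
By memorylessness, E[X | X > 7.4] = 7.4 + 1/λ = 7.4 + 4.19824 = 11.5982 minutes.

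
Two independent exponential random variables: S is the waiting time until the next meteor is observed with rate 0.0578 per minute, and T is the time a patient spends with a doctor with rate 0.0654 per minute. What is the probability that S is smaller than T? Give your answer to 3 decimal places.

0.469

λ_1 = 0.0578, λ_2 = 0.0654.
For independent exponentials, P(S < T) = λ_1/(λ_1+λ_2) = 0.0578/0.1232 ≈ 0.469.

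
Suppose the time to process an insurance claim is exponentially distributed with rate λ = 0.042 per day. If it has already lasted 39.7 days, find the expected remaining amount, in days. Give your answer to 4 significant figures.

By memorylessness, the remaining amount past any threshold is again Exp(λ) with mean 1/λ = 23.8095 days.

23.81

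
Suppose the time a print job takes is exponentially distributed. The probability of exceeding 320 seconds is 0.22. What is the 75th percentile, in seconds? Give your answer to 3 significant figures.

293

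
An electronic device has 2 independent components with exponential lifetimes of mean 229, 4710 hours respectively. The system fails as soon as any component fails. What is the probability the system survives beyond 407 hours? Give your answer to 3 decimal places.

0.155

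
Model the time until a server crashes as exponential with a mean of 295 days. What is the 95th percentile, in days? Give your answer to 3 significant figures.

The rate is λ = 1/295 = 0.00338983 per day.
Set 1 − e^(−λt) = 0.95, so t = −ln(0.05)/λ = 2.9957/0.00338983 ≈ 883.741 days.

884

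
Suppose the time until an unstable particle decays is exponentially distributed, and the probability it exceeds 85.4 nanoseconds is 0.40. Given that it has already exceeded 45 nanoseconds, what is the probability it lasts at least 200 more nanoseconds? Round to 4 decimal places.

From e^(−λ·85.4) = 0.40, λ = −ln(0.40)/85.4 = 0.0107294.
Memoryless: P(X > 45+200 | X > 45) = P(X > 200) = e^(−0.0107294·200) ≈ 0.1170.

0.1170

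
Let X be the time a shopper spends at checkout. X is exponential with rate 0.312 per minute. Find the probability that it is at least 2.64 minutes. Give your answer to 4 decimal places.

0.4388

P(X > 2.64) = e^(−λ·2.64) = e^(−0.82368) ≈ 0.4388.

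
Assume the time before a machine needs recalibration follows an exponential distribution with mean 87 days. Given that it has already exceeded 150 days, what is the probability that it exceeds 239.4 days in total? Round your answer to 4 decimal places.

The rate is λ = 1/87 = 0.0114943 per day.
The exponential is memoryless, so the remaining time is again Exp(λ): the condition X > 150 is irrelevant.
P(X > 89.4) = e^(−1.0276) ≈ 0.3579.

0.3579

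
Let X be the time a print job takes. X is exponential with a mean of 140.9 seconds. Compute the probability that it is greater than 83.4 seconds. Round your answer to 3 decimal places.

The rate is λ = 1/140.9 = 0.00709723 per second.
P(X > 83.4) = e^(−λ·83.4) = e^(−0.59191) ≈ 0.553.

0.553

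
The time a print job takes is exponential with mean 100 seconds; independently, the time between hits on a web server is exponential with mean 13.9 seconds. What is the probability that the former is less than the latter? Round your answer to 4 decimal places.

λ_1 = 1/100 = 0.01, λ_2 = 1/13.9 = 0.0719424.
For independent exponentials, P(the former < the latter) = λ_1/(λ_1+λ_2) = 0.01/0.0819424 ≈ 0.1220.

0.1220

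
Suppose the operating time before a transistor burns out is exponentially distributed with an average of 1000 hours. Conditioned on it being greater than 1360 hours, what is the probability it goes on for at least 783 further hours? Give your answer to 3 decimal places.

The rate is λ = 1/1000 = 0.001 per hour.
The exponential is memoryless, so the remaining time is again Exp(λ): the condition X > 1360 is irrelevant.
P(X > 783) = e^(−0.783) ≈ 0.457.

0.457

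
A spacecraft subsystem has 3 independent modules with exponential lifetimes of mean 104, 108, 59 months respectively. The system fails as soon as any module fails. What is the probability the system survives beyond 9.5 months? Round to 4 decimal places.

The first failure time is exponential with rate Σλ_i = 1/104 + 1/108 + 1/59 = 0.0358238 per month.
P(min > 9.5) = e^(−0.0358238·9.5) = e^(−0.34033) ≈ 0.7115.

0.7115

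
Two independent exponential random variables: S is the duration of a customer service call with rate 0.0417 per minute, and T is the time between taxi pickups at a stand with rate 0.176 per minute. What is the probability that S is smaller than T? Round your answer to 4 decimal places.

λ_1 = 0.0417, λ_2 = 0.176.
For independent exponentials, P(S < T) = λ_1/(λ_1+λ_2) = 0.0417/0.2177 ≈ 0.1915.

0.1915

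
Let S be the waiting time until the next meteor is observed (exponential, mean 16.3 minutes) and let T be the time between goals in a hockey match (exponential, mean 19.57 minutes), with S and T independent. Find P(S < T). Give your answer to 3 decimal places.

0.546

λ_1 = 1/16.3 = 0.0613497, λ_2 = 1/19.57 = 0.0510986.
For independent exponentials, P(S < T) = λ_1/(λ_1+λ_2) = 0.0613497/0.112448 ≈ 0.546.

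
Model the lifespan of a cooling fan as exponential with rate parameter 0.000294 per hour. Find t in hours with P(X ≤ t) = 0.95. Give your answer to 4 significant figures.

Set 1 − e^(−λt) = 0.95, so t = −ln(0.05)/λ = 2.9957/0.000294 ≈ 10189.6 hours.

10190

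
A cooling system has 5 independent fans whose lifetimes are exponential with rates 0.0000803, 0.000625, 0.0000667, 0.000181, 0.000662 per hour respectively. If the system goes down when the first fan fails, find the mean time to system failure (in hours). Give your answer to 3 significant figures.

619

The time to first failure is exponential with rate Σλ = 0.0000803 + 0.000625 + 0.0000667 + 0.000181 + 0.000662 = 0.001615.
E[min] = 1/Σλ = 1/0.001615 = 619.195 hours.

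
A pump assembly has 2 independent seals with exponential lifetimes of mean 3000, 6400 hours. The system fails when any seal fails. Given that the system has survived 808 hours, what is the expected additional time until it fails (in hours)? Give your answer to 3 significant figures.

First-failure rate Σλ = 1/3000 + 1/6400 = 0.000489583.
By memorylessness the expected residual is 1/Σλ = 2042.55 hours, regardless of the 808 already elapsed.

2040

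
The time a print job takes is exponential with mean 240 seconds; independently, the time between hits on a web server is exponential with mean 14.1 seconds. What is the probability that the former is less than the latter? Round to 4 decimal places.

λ_1 = 1/240 = 0.00416667, λ_2 = 1/14.1 = 0.070922.
For independent exponentials, P(the former < the latter) = λ_1/(λ_1+λ_2) = 0.00416667/0.0750887 ≈ 0.0555.

0.0555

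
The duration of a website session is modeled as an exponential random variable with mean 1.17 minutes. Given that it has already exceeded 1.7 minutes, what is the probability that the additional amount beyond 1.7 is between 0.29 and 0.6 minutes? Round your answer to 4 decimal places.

0.1817

The rate is λ = 1/1.17 = 0.854701 per minute.
Memoryless: the residual past 1.7 is again Exp(λ).
P(0.29 < residual < 0.6) = e^(−λ·0.29) − e^(−λ·0.6) = 0.78047 − 0.59880 ≈ 0.1817.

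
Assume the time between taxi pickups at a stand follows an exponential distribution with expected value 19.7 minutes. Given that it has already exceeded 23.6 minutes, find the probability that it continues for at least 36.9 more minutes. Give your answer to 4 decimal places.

0.1536

The rate is λ = 1/19.7 = 0.0507614 per minute.
The exponential is memoryless, so the remaining time is again Exp(λ): the condition X > 23.6 is irrelevant.
P(X > 36.9) = e^(−1.8731) ≈ 0.1536.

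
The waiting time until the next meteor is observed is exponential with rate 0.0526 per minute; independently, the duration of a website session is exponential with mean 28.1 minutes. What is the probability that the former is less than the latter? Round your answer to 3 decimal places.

0.596

λ_1 = 0.0526, λ_2 = 1/28.1 = 0.0355872.
For independent exponentials, P(the former < the latter) = λ_1/(λ_1+λ_2) = 0.0526/0.0881872 ≈ 0.596.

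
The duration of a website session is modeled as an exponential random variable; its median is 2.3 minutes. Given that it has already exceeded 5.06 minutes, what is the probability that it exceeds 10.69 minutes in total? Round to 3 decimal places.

0.183

For an exponential, median = ln(2)/λ, so λ = ln 2 / 2.3 = 0.301368 per minute.
P(X > s+t | X > s) = e^(−λ(s+t))/e^(−λs) = e^(−λt), independent of s = 5.06.
P(X > 5.63) = e^(−1.6967) ≈ 0.183.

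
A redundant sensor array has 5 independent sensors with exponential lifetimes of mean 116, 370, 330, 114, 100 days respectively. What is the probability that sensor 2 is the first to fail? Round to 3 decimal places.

0.082

Rates: λ_i = 1/mean_i → 0.00862069, 0.0027027, 0.0030303, 0.00877193, 0.01; Σλ = 0.0331256.
P(sensor 2 first) = λ_2/Σλ = 0.0027027/0.0331256 ≈ 0.082.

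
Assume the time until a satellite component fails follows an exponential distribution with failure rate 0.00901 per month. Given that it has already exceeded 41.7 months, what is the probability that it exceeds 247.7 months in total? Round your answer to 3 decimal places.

0.156

By the memoryless property, P(X > 41.7+206 | X > 41.7) = P(X > 206).
P(X > 206) = e^(−1.8561) ≈ 0.156.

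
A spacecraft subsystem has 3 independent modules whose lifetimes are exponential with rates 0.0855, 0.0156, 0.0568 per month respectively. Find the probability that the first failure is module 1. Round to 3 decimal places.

The time to first failure is exponential with rate Σλ = 0.0855 + 0.0156 + 0.0568 = 0.1579.
P(module 1 first) = λ_1/Σλ = 0.0855/0.1579 ≈ 0.541.

0.541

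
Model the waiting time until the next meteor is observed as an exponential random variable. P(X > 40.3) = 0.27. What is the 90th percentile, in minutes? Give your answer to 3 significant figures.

70.9

e^(−λ·40.3) = 0.27 ⇒ λ = −ln(0.27)/40.3 = 0.0324897.
90th percentile: 1 − e^(−λt) = 0.9, t = −ln(0.1)/λ = 70.8713 minutes.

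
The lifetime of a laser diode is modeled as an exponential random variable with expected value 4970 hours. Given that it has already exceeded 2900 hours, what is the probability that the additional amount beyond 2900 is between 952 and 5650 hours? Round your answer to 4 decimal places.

0.5048

The rate is λ = 1/4970 = 0.000201207 per hour.
Memoryless: the residual past 2900 is again Exp(λ).
P(952 < residual < 5650) = e^(−λ·952) − e^(−λ·5650) = 0.82568 − 0.32084 ≈ 0.5048.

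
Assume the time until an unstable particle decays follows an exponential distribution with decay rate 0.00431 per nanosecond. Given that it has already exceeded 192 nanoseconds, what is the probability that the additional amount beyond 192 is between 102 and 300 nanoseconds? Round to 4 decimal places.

0.3698

Memoryless: the residual past 192 is again Exp(λ).
P(102 < residual < 300) = e^(−λ·102) − e^(−λ·300) = 0.64428 − 0.27445 ≈ 0.3698.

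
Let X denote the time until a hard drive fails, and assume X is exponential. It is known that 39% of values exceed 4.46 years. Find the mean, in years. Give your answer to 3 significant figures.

e^(−λ·4.46) = 0.39 ⇒ λ = −ln(0.39)/4.46 = 0.211123.
Mean = 1/λ = 4.73658 years.

4.74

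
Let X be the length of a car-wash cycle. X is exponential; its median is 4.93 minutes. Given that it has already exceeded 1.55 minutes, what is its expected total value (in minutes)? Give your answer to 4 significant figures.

8.662

For an exponential, median = ln(2)/λ, so λ = ln 2 / 4.93 = 0.140598 per minute.
By memorylessness, E[X | X > 1.55] = 1.55 + 1/λ = 1.55 + 7.11249 = 8.66249 minutes.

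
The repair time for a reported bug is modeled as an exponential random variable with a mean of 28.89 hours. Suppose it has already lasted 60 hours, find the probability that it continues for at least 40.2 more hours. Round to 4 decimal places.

0.2487

The rate is λ = 1/28.89 = 0.0346141 per hour.
P(X > s+t | X > s) = e^(−λ(s+t))/e^(−λs) = e^(−λt), independent of s = 60.
P(X > 40.2) = e^(−1.3915) ≈ 0.2487.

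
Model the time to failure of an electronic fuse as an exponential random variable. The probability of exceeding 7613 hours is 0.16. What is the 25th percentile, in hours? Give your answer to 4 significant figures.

e^(−λ·7613) = 0.16 ⇒ λ = −ln(0.16)/7613 = 0.000240717.
25th percentile: 1 − e^(−λt) = 0.25, t = −ln(0.75)/λ = 1195.1 hours.

1195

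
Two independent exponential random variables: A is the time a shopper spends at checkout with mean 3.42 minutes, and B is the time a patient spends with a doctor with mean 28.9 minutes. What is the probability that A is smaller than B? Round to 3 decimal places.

0.894

λ_1 = 1/3.42 = 0.292398, λ_2 = 1/28.9 = 0.0346021.
For independent exponentials, P(A < B) = λ_1/(λ_1+λ_2) = 0.292398/0.327 ≈ 0.894.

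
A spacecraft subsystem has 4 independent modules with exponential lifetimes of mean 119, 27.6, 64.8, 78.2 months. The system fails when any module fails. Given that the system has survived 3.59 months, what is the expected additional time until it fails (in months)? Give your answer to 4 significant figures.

13.73

First-failure rate Σλ = 1/119 + 1/27.6 + 1/64.8 + 1/78.2 = 0.0728551.
By memorylessness the expected residual is 1/Σλ = 13.7259 months, regardless of the 3.59 already elapsed.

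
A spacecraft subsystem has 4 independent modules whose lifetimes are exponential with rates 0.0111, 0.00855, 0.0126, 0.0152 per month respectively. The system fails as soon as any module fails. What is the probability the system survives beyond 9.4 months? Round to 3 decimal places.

0.640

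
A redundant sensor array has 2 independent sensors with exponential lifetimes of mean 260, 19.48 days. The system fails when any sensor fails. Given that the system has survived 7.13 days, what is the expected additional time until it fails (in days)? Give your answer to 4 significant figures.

First-failure rate Σλ = 1/260 + 1/19.48 = 0.0551809.
By memorylessness the expected residual is 1/Σλ = 18.1222 days, regardless of the 7.13 already elapsed.

18.12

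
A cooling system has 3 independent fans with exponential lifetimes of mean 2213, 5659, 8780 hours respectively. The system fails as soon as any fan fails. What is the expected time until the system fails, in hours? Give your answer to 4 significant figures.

1347

The first failure time is exponential with rate Σλ_i = 1/2213 + 1/5659 + 1/8780 = 0.00074248 per hour.
E[min] = 1/Σλ = 1/0.00074248 = 1346.84 hours.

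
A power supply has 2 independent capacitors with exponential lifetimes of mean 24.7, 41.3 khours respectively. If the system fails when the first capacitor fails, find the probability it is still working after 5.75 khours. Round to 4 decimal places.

0.6893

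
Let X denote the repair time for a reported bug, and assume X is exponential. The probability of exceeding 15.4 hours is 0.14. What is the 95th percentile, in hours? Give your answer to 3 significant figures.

e^(−λ·15.4) = 0.14 ⇒ λ = −ln(0.14)/15.4 = 0.12767.
95th percentile: 1 − e^(−λt) = 0.95, t = −ln(0.05)/λ = 23.4647 hours.

23.5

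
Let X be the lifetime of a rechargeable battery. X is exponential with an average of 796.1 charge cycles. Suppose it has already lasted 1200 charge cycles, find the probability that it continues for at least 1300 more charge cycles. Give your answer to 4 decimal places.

0.1954

The rate is λ = 1/796.1 = 0.00125612 per charge cycle.
By the memoryless property, P(X > 1200+1300 | X > 1200) = P(X > 1300).
P(X > 1300) = e^(−1.633) ≈ 0.1954.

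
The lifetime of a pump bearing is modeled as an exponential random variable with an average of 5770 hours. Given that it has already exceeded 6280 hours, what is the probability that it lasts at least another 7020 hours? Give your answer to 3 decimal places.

The rate is λ = 1/5770 = 0.00017331 per hour.
By the memoryless property, P(X > 6280+7020 | X > 6280) = P(X > 7020).
P(X > 7020) = e^(−1.2166) ≈ 0.296.

0.296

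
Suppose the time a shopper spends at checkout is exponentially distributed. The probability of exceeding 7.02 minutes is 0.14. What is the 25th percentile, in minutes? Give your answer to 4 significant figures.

e^(−λ·7.02) = 0.14 ⇒ λ = −ln(0.14)/7.02 = 0.280073.
25th percentile: 1 − e^(−λt) = 0.25, t = −ln(0.75)/λ = 1.02717 minutes.

1.027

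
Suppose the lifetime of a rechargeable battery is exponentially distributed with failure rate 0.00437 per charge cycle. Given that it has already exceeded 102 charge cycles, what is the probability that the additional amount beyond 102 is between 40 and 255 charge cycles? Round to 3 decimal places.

Memoryless: the residual past 102 is again Exp(λ).
P(40 < residual < 255) = e^(−λ·40) − e^(−λ·255) = 0.83962 − 0.32813 ≈ 0.511.

0.511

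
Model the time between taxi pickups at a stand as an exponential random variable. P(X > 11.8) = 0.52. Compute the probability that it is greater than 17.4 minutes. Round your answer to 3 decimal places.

e^(−λ·11.8) = 0.52 ⇒ λ = −ln(0.52)/11.8 = 0.0554175.
P(X > 17.4) = e^(−0.0554175·17.4) = e^(−0.96426) ≈ 0.381.

0.381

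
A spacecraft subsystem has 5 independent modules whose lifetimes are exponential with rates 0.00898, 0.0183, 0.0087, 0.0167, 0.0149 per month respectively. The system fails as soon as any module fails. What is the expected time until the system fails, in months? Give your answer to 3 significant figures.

The time to first failure is exponential with rate Σλ = 0.00898 + 0.0183 + 0.0087 + 0.0167 + 0.0149 = 0.06758.
E[min] = 1/Σλ = 1/0.06758 = 14.7973 months.

14.8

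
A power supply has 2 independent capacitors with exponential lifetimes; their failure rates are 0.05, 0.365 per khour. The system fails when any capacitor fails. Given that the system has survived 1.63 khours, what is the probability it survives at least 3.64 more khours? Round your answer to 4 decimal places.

0.2208

Time to first failure ~ Exp(Σλ) with Σλ = 0.415.
By memorylessness, P(T > 1.63+3.64 | T > 1.63) = P(T > 3.64) = e^(−0.415·3.64) ≈ 0.2208.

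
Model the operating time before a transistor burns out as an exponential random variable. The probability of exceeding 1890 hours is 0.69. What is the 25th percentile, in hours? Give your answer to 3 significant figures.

1470

e^(−λ·1890) = 0.69 ⇒ λ = −ln(0.69)/1890 = 0.00019633.
25th percentile: 1 − e^(−λt) = 0.25, t = −ln(0.75)/λ = 1465.3 hours.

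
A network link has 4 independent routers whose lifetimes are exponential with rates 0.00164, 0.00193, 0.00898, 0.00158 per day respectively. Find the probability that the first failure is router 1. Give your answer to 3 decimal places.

The time to first failure is exponential with rate Σλ = 0.00164 + 0.00193 + 0.00898 + 0.00158 = 0.01413.
P(router 1 first) = λ_1/Σλ = 0.00164/0.01413 ≈ 0.116.

0.116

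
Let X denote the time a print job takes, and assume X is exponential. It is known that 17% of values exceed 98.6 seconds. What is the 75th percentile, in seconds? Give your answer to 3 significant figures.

77.1

e^(−λ·98.6) = 0.17 ⇒ λ = −ln(0.17)/98.6 = 0.0179712.
75th percentile: 1 − e^(−λt) = 0.75, t = −ln(0.25)/λ = 77.1399 seconds.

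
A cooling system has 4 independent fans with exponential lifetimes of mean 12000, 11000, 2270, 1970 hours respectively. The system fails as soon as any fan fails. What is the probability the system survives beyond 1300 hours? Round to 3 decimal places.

0.232

The first failure time is exponential with rate Σλ_i = 1/12000 + 1/11000 + 1/2270 + 1/1970 = 0.00112239 per hour.
P(min > 1300) = e^(−0.00112239·1300) = e^(−1.4591) ≈ 0.232.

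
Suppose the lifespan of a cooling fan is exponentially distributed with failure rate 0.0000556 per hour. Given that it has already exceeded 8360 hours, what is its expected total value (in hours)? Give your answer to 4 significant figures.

By memorylessness, E[X | X > 8360] = 8360 + 1/λ = 8360 + 17985.6 = 26345.6 hours.

26350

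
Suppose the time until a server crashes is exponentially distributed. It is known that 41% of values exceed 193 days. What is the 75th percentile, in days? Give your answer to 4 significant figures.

e^(−λ·193) = 0.41 ⇒ λ = −ln(0.41)/193 = 0.00461968.
75th percentile: 1 − e^(−λt) = 0.75, t = −ln(0.25)/λ = 300.085 days.

300.1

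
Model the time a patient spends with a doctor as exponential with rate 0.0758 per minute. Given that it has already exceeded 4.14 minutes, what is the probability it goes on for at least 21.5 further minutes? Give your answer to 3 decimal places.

0.196

By the memoryless property, P(X > 4.14+21.5 | X > 4.14) = P(X > 21.5).
P(X > 21.5) = e^(−1.6297) ≈ 0.196.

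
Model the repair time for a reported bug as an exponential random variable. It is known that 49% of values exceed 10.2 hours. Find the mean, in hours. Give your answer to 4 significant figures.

e^(−λ·10.2) = 0.49 ⇒ λ = −ln(0.49)/10.2 = 0.0699363.
Mean = 1/λ = 14.2987 hours.

14.30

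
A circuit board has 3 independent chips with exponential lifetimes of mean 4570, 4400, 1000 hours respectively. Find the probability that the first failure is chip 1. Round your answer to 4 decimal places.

0.1513

Rates: λ_i = 1/mean_i → 0.000218818, 0.000227273, 0.001; Σλ = 0.00144609.
P(chip 1 first) = λ_1/Σλ = 0.000218818/0.00144609 ≈ 0.1513.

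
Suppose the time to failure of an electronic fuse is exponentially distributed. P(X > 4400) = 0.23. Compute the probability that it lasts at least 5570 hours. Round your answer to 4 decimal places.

e^(−λ·4400) = 0.23 ⇒ λ = −ln(0.23)/4400 = 0.000334017.
P(X > 5570) = e^(−0.000334017·5570) = e^(−1.8605) ≈ 0.1556.

0.1556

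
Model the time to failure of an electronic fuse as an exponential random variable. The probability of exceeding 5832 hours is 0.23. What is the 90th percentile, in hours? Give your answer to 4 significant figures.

9137

e^(−λ·5832) = 0.23 ⇒ λ = −ln(0.23)/5832 = 0.000252002.
90th percentile: 1 − e^(−λt) = 0.9, t = −ln(0.1)/λ = 9137.17 hours.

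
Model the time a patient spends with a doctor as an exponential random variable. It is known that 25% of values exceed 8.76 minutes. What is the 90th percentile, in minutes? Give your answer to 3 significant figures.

14.6

e^(−λ·8.76) = 0.25 ⇒ λ = −ln(0.25)/8.76 = 0.158253.
90th percentile: 1 − e^(−λt) = 0.9, t = −ln(0.1)/λ = 14.55 minutes.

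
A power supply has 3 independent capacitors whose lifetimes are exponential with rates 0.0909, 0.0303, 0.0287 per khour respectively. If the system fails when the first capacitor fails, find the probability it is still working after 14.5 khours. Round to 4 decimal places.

The time to first failure is exponential with rate Σλ = 0.0909 + 0.0303 + 0.0287 = 0.1499.
P(min > 14.5) = e^(−0.1499·14.5) = e^(−2.1736) ≈ 0.1138.

0.1138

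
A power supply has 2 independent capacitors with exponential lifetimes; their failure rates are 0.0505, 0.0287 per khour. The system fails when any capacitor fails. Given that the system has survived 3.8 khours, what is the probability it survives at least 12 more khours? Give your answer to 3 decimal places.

Time to first failure ~ Exp(Σλ) with Σλ = 0.0792.
By memorylessness, P(T > 3.8+12 | T > 3.8) = P(T > 12) = e^(−0.0792·12) ≈ 0.387.

0.387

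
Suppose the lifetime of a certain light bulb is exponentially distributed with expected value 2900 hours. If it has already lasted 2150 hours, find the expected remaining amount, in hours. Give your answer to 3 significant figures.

2900

The rate is λ = 1/2900 = 0.000344828 per hour.
By memorylessness, the remaining amount past any threshold is again Exp(λ) with mean 1/λ = 2900 hours.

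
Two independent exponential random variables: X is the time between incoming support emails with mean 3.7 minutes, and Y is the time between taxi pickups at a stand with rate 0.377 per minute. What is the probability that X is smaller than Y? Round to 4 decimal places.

0.4176

λ_1 = 1/3.7 = 0.27027, λ_2 = 0.377.
For independent exponentials, P(X < Y) = λ_1/(λ_1+λ_2) = 0.27027/0.64727 ≈ 0.4176.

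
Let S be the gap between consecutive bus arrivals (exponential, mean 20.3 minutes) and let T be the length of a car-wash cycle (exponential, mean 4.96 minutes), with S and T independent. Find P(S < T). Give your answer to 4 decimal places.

λ_1 = 1/20.3 = 0.0492611, λ_2 = 1/4.96 = 0.201613.
For independent exponentials, P(S < T) = λ_1/(λ_1+λ_2) = 0.0492611/0.250874 ≈ 0.1964.

0.1964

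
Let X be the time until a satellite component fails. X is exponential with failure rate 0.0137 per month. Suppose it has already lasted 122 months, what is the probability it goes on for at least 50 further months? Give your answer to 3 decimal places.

0.504

The exponential is memoryless, so the remaining time is again Exp(λ): the condition X > 122 is irrelevant.
P(X > 50) = e^(−0.685) ≈ 0.504.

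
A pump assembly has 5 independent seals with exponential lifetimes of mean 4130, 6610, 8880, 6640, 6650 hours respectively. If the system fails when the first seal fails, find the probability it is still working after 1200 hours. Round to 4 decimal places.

The first failure time is exponential with rate Σλ_i = 1/4130 + 1/6610 + 1/8880 + 1/6640 + 1/6650 = 0.000807008 per hour.
P(min > 1200) = e^(−0.000807008·1200) = e^(−0.96841) ≈ 0.3797.

0.3797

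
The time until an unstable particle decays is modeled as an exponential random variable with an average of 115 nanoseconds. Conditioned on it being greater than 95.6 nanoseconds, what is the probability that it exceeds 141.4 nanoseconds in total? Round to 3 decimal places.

0.671

The rate is λ = 1/115 = 0.00869565 per nanosecond.
The exponential is memoryless, so the remaining time is again Exp(λ): the condition X > 95.6 is irrelevant.
P(X > 45.8) = e^(−0.39826) ≈ 0.671.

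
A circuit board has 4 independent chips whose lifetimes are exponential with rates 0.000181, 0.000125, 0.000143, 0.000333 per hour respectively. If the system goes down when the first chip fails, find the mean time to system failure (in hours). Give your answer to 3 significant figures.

1280

The time to first failure is exponential with rate Σλ = 0.000181 + 0.000125 + 0.000143 + 0.000333 = 0.000782.
E[min] = 1/Σλ = 1/0.000782 = 1278.77 hours.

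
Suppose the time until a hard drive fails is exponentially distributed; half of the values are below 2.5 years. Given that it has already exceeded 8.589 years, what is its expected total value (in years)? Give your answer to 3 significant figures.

12.2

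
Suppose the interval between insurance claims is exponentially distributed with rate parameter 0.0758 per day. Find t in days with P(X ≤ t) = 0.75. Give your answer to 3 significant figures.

Set 1 − e^(−λt) = 0.75, so t = −ln(0.25)/λ = 1.3863/0.0758 ≈ 18.2888 days.

18.3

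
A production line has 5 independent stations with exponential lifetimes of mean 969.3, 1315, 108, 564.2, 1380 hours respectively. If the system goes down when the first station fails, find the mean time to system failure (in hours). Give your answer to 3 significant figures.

73.8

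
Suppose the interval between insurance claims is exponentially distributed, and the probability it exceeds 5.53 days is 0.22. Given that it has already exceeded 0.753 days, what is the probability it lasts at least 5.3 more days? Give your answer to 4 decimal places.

0.2343

From e^(−λ·5.53) = 0.22, λ = −ln(0.22)/5.53 = 0.273802.
Memoryless: P(X > 0.753+5.3 | X > 0.753) = P(X > 5.3) = e^(−0.273802·5.3) ≈ 0.2343.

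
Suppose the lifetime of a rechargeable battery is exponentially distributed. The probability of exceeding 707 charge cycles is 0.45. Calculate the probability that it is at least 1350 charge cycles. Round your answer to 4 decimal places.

0.2177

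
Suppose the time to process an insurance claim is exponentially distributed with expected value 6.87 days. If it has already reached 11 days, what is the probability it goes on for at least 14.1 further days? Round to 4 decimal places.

The rate is λ = 1/6.87 = 0.14556 per day.
P(X > s+t | X > s) = e^(−λ(s+t))/e^(−λs) = e^(−λt), independent of s = 11.
P(X > 14.1) = e^(−2.0524) ≈ 0.1284.

0.1284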